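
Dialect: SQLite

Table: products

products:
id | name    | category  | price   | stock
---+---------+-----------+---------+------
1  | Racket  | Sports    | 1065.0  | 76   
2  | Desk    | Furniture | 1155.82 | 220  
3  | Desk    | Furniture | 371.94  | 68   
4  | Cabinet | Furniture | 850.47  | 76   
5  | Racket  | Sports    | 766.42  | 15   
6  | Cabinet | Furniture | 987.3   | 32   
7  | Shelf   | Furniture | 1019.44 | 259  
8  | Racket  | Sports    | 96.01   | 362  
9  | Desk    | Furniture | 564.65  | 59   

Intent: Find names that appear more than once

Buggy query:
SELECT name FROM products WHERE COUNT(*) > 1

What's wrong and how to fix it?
Bug: COUNT(*) is an aggregate and cannot be used in WHERE

Fix: Group first, then use HAVING for the count condition

Corrected query:
SELECT name FROM products GROUP BY name HAVING COUNT(*) > 1

Result:
name   
-------
Cabinet
Desk   
Racket 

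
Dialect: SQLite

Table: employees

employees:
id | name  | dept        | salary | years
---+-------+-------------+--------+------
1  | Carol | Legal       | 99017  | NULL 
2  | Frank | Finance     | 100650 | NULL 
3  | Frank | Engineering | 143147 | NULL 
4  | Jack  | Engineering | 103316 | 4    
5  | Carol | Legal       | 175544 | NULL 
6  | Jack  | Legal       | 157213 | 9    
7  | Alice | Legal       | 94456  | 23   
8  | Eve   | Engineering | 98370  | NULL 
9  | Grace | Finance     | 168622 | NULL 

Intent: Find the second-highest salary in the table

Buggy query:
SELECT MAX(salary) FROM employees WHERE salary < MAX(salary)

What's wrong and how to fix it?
Bug: The inner MAX is an aggregate inside WHERE, which is not allowed

Fix: Compute the overall MAX in a subquery, then take MAX of rows below it

Corrected query:
SELECT MAX(salary) FROM employees WHERE salary < (SELECT MAX(salary) FROM employees)

Result:
MAX(salary)
-----------
168622     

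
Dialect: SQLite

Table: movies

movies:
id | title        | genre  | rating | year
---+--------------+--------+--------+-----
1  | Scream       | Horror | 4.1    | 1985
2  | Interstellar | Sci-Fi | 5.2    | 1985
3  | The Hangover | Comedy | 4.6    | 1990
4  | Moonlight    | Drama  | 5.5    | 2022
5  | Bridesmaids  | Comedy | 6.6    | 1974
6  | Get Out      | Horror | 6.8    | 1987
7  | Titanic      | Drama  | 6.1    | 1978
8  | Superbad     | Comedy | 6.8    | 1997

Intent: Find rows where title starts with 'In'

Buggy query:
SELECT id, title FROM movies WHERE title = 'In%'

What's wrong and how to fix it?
Bug: '=' compares the literal string including the % character; pattern matching needs LIKE

Fix: Replace '=' with LIKE so 'In%' is treated as a pattern

Corrected query:
SELECT id, title FROM movies WHERE title LIKE 'In%'

Result:
id | title       
---+-------------
2  | Interstellar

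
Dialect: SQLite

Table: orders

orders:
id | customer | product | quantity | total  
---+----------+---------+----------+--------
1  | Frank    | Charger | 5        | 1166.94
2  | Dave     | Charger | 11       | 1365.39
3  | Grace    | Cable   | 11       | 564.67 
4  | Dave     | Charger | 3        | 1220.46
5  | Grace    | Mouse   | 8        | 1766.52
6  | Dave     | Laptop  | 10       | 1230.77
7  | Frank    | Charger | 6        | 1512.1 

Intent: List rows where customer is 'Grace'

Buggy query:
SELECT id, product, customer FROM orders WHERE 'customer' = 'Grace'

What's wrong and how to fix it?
Bug: 'customer' in single quotes is a string literal, not the column; the comparison is literal-vs-literal and never true

Fix: Reference the column as customer without single quotes

Corrected query:
SELECT id, product, customer FROM orders WHERE customer = 'Grace'

Result:
id | product | customer
---+---------+---------
3  | Cable   | Grace   
5  | Mouse   | Grace   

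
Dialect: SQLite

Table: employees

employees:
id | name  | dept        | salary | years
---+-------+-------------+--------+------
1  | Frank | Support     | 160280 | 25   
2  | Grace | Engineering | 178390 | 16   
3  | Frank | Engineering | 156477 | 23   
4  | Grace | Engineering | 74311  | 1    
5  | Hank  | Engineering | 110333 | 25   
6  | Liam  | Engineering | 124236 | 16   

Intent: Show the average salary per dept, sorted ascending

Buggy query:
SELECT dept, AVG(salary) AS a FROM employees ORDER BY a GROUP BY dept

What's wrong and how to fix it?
Bug: ORDER BY appears before GROUP BY; SQL clause order requires GROUP BY first

Fix: Reorder: SELECT … FROM … GROUP BY … ORDER BY …

Corrected query:
SELECT dept, AVG(salary) AS a FROM employees GROUP BY dept ORDER BY a

Result:
dept        | a       
------------+---------
Engineering | 128749.4
Support     | 160280  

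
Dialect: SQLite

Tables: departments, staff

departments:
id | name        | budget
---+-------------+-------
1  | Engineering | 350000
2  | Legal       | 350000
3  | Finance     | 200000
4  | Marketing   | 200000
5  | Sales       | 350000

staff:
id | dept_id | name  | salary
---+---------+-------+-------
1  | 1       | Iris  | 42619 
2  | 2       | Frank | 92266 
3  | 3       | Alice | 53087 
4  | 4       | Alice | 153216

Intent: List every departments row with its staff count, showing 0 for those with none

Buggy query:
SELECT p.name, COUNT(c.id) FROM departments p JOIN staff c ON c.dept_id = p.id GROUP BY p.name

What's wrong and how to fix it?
Bug: An inner join excludes parents with zero children

Fix: Use LEFT JOIN so parents without children still appear (COUNT(c.id) gives 0)

Corrected query:
SELECT p.name, COUNT(c.id) FROM departments p LEFT JOIN staff c ON c.dept_id = p.id GROUP BY p.name

Result:
name        | COUNT(c.id)
------------+------------
Engineering | 1          
Finance     | 1          
Legal       | 1          
Marketing   | 1          
Sales       | 0          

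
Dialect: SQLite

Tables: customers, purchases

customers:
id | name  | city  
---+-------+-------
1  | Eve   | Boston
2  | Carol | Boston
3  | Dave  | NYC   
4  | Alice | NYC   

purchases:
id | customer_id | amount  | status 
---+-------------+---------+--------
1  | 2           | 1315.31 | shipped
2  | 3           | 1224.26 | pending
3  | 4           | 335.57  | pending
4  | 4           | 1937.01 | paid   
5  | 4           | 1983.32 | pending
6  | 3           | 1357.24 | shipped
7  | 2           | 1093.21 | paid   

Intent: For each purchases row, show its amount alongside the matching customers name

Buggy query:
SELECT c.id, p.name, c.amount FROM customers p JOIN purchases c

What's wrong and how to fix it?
Bug: Missing join condition: each purchases row is matched to all customers rows instead of just its own

Fix: Specify the join condition linking the foreign key to the parent id

Corrected query:
SELECT c.id, p.name, c.amount FROM customers p JOIN purchases c ON c.customer_id = p.id

Result:
id | name  | amount 
---+-------+--------
1  | Carol | 1315.31
2  | Dave  | 1224.26
3  | Alice | 335.57 
4  | Alice | 1937.01
5  | Alice | 1983.32
6  | Dave  | 1357.24
7  | Carol | 1093.21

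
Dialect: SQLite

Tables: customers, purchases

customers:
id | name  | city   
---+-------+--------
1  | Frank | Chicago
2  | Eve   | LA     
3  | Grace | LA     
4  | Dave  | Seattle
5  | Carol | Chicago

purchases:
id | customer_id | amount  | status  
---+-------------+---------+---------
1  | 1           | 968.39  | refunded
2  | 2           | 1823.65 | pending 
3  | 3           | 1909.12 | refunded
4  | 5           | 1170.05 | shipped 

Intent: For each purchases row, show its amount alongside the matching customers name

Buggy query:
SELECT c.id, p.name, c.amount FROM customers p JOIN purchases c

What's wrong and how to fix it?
Bug: JOIN with no ON clause produces a cartesian product; every purchases row pairs with every customers row

Fix: Add ON c.customer_id = p.id to the JOIN

Corrected query:
SELECT c.id, p.name, c.amount FROM customers p JOIN purchases c ON c.customer_id = p.id

Result:
id | name  | amount 
---+-------+--------
1  | Frank | 968.39 
2  | Eve   | 1823.65
3  | Grace | 1909.12
4  | Carol | 1170.05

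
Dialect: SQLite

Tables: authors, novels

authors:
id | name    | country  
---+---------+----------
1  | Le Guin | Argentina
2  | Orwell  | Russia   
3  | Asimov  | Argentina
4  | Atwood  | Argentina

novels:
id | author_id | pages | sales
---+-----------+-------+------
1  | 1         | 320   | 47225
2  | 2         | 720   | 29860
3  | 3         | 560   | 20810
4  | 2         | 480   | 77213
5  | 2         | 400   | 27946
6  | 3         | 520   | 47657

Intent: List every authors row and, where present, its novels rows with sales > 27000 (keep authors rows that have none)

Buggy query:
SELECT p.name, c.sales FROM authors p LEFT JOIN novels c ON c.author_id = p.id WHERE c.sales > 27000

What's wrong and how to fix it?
Bug: A WHERE condition on the right-hand table after LEFT JOIN drops unmatched parents

Fix: Put 'c.sales > 27000' in the JOIN's ON clause instead of WHERE

Corrected query:
SELECT p.name, c.sales FROM authors p LEFT JOIN novels c ON c.author_id = p.id AND c.sales > 27000

Result:
name    | sales
--------+------
Le Guin | 47225
Orwell  | 27946
Orwell  | 29860
Orwell  | 77213
Asimov  | 47657
Atwood  | NULL 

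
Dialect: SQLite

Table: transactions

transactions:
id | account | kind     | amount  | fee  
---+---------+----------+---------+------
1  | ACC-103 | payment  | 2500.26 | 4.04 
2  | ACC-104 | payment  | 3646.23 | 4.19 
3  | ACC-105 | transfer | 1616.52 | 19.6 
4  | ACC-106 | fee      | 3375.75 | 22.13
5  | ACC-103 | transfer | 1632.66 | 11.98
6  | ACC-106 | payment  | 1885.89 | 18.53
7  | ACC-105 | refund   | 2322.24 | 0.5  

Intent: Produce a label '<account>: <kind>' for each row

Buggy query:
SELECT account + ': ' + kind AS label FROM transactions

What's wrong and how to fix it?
Bug: SQLite uses || for string concatenation; + coerces text to numbers (yielding 0)

Fix: Use the || operator for string concatenation

Corrected query:
SELECT account || ': ' || kind AS label FROM transactions

Result:
label            
-----------------
ACC-103: payment 
ACC-104: payment 
ACC-105: transfer
ACC-106: fee     
ACC-103: transfer
ACC-106: payment 
ACC-105: refund  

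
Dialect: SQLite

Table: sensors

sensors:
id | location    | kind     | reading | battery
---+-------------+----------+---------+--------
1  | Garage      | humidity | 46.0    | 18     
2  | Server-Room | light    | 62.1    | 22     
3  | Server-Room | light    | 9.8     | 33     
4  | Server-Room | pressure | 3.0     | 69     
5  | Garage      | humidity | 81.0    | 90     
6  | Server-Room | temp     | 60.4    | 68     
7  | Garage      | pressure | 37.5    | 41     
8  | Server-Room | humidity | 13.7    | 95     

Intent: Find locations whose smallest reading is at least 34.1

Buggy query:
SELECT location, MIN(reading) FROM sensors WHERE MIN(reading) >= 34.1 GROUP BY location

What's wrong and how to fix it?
Bug: MIN() in WHERE is a misuse of aggregate

Fix: Use HAVING for the per-group MIN condition

Corrected query:
SELECT location, MIN(reading) FROM sensors GROUP BY location HAVING MIN(reading) >= 34.1

Result:
location | MIN(reading)
---------+-------------
Garage   | 37.5        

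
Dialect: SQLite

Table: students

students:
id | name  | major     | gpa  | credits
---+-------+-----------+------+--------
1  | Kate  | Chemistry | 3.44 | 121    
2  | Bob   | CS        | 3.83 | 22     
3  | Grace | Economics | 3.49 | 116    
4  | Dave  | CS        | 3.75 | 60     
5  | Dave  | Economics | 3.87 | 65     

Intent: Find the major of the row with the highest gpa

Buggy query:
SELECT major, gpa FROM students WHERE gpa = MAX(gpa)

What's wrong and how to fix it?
Bug: WHERE is evaluated per row; an aggregate over the whole table isn't defined there

Fix: Wrap MAX in a scalar subquery so WHERE compares against a single value

Corrected query:
SELECT major, gpa FROM students WHERE gpa = (SELECT MAX(gpa) FROM students)

Result:
major     | gpa 
----------+-----
Economics | 3.87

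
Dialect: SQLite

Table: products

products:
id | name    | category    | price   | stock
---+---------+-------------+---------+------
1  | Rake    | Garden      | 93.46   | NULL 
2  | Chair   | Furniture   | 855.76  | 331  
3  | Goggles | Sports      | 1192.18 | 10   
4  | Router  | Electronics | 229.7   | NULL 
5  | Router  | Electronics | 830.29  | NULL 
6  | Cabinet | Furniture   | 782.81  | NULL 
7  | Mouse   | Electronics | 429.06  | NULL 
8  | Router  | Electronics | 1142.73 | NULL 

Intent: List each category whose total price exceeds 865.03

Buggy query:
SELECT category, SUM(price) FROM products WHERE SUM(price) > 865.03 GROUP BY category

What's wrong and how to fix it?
Bug: SUM(price) is an aggregate, but WHERE filters rows before aggregation

Fix: Use HAVING (which filters groups after aggregation) instead of WHERE

Corrected query:
SELECT category, SUM(price) FROM products GROUP BY category HAVING SUM(price) > 865.03

Result:
category    | SUM(price)
------------+-----------
Electronics | 2631.78   
Furniture   | 1638.57   
Sports      | 1192.18   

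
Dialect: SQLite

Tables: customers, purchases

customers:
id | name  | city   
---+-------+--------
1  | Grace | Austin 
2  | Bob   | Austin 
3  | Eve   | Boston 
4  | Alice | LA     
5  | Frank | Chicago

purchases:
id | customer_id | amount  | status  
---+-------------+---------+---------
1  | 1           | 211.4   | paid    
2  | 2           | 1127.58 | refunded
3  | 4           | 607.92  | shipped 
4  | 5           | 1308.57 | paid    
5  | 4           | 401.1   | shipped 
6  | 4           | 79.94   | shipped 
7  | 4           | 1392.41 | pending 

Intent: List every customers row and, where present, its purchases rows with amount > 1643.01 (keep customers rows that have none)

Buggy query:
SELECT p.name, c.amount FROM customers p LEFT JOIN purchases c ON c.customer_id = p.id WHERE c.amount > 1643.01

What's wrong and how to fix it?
Bug: Filtering c.amount in WHERE discards the NULL rows produced by LEFT JOIN, turning it into an inner join

Fix: Put 'c.amount > 1643.01' in the JOIN's ON clause instead of WHERE

Corrected query:
SELECT p.name, c.amount FROM customers p LEFT JOIN purchases c ON c.customer_id = p.id AND c.amount > 1643.01

Result:
name  | amount
------+-------
Grace | NULL  
Bob   | NULL  
Eve   | NULL  
Alice | NULL  
Frank | NULL  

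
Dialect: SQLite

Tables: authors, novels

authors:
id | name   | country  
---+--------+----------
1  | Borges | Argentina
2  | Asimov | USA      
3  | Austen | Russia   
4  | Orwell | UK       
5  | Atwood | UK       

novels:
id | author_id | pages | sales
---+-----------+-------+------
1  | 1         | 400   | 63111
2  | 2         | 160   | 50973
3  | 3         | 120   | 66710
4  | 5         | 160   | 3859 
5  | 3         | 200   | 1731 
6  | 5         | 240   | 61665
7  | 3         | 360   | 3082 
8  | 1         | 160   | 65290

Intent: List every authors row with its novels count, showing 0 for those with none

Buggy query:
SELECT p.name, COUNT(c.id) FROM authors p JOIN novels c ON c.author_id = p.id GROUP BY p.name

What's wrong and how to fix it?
Bug: An inner join excludes parents with zero children

Fix: Use LEFT JOIN so parents without children still appear (COUNT(c.id) gives 0)

Corrected query:
SELECT p.name, COUNT(c.id) FROM authors p LEFT JOIN novels c ON c.author_id = p.id GROUP BY p.name

Result:
name   | COUNT(c.id)
-------+------------
Asimov | 1          
Atwood | 2          
Austen | 3          
Borges | 2          
Orwell | 0          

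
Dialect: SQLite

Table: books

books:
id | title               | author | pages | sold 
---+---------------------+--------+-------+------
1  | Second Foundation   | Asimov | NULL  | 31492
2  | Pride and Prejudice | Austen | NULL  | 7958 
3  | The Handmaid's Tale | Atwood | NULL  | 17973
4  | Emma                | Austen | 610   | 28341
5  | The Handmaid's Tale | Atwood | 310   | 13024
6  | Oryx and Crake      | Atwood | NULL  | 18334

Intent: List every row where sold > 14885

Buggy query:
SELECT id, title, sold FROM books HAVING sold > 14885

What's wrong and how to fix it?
Bug: HAVING filters the output of aggregation, but this query has no GROUP BY and no aggregate functions, so SQLite rejects it (HAVING clause on a non-aggregate query); the condition here is per row

Fix: Use WHERE for row-level filtering

Corrected query:
SELECT id, title, sold FROM books WHERE sold > 14885

Result:
id | title               | sold 
---+---------------------+------
1  | Second Foundation   | 31492
3  | The Handmaid's Tale | 17973
4  | Emma                | 28341
6  | Oryx and Crake      | 18334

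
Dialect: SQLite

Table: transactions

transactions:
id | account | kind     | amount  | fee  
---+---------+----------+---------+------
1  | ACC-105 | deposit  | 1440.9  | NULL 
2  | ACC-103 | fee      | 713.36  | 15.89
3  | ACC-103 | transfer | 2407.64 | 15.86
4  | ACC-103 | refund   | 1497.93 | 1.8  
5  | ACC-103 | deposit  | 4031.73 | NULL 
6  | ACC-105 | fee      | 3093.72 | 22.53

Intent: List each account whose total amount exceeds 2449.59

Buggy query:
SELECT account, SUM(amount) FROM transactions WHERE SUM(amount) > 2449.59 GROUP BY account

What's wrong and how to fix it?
Bug: Aggregate functions cannot appear in a WHERE clause

Fix: Move the aggregate condition to a HAVING clause

Corrected query:
SELECT account, SUM(amount) FROM transactions GROUP BY account HAVING SUM(amount) > 2449.59

Result:
account | SUM(amount)
--------+------------
ACC-103 | 8650.66    
ACC-105 | 4534.62    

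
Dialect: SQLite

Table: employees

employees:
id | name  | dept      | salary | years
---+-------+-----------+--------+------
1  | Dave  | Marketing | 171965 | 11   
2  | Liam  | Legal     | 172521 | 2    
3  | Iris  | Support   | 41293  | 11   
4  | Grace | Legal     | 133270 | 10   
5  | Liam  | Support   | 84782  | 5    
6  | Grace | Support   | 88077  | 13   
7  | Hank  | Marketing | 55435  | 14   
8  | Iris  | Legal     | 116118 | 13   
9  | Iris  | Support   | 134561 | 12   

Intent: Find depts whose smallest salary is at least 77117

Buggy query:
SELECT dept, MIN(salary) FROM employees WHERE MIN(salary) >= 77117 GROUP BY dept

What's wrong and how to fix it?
Bug: Aggregates like MIN are computed per group after WHERE runs

Fix: Use HAVING for the per-group MIN condition

Corrected query:
SELECT dept, MIN(salary) FROM employees GROUP BY dept HAVING MIN(salary) >= 77117

Result:
dept  | MIN(salary)
------+------------
Legal | 116118     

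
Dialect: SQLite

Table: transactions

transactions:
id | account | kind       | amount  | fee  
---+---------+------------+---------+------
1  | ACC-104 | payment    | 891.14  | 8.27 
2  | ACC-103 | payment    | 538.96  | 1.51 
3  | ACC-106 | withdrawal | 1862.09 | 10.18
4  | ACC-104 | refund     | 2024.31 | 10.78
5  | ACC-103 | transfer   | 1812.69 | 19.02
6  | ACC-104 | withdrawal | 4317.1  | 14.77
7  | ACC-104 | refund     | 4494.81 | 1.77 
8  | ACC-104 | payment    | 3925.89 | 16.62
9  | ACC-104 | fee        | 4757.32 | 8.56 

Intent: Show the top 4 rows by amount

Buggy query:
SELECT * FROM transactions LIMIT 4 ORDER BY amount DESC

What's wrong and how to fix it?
Bug: ORDER BY cannot follow LIMIT; LIMIT is the final clause

Fix: Swap the clauses: ORDER BY first, then LIMIT

Corrected query:
SELECT * FROM transactions ORDER BY amount DESC LIMIT 4

Result:
id | account | kind       | amount  | fee  
---+---------+------------+---------+------
9  | ACC-104 | fee        | 4757.32 | 8.56 
7  | ACC-104 | refund     | 4494.81 | 1.77 
6  | ACC-104 | withdrawal | 4317.1  | 14.77
8  | ACC-104 | payment    | 3925.89 | 16.62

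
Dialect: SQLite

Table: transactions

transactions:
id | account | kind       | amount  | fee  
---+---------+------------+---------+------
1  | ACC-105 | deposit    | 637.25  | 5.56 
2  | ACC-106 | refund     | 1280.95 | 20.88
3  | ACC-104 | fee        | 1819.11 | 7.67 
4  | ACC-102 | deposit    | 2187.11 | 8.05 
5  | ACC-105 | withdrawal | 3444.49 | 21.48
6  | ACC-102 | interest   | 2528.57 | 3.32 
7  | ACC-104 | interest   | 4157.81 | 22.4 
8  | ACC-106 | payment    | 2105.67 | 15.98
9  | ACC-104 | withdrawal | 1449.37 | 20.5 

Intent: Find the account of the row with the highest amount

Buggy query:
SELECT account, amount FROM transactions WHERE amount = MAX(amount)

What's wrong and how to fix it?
Bug: WHERE is evaluated per row; an aggregate over the whole table isn't defined there

Fix: Wrap MAX in a scalar subquery so WHERE compares against a single value

Corrected query:
SELECT account, amount FROM transactions WHERE amount = (SELECT MAX(amount) FROM transactions)

Result:
account | amount 
--------+--------
ACC-104 | 4157.81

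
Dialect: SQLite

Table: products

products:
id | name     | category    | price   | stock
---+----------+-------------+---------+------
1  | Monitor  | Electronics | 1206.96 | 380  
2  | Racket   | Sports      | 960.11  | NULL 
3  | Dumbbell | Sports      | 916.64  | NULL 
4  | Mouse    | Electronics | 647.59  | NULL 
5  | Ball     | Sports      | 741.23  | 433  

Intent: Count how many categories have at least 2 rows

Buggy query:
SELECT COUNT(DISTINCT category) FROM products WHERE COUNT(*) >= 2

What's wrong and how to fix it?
Bug: WHERE filters individual rows, not groups, so a group-level COUNT is invalid there

Fix: Group first with HAVING COUNT(*) >= 2, then COUNT the resulting groups

Corrected query:
SELECT COUNT(*) FROM (SELECT category FROM products GROUP BY category HAVING COUNT(*) >= 2)

Result:
COUNT(*)
--------
2       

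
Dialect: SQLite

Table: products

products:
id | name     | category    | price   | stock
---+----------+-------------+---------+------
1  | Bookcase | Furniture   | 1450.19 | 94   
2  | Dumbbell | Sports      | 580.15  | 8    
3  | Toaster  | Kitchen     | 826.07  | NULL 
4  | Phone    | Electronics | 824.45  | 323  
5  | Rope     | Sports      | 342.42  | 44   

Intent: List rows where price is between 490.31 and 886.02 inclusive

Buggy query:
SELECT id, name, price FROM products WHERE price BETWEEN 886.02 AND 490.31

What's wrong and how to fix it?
Bug: The bounds are reversed; BETWEEN a AND b requires a <= b to match anything

Fix: Swap the bounds so the smaller value comes first

Corrected query:
SELECT id, name, price FROM products WHERE price BETWEEN 490.31 AND 886.02

Result:
id | name     | price 
---+----------+-------
2  | Dumbbell | 580.15
3  | Toaster  | 826.07
4  | Phone    | 824.45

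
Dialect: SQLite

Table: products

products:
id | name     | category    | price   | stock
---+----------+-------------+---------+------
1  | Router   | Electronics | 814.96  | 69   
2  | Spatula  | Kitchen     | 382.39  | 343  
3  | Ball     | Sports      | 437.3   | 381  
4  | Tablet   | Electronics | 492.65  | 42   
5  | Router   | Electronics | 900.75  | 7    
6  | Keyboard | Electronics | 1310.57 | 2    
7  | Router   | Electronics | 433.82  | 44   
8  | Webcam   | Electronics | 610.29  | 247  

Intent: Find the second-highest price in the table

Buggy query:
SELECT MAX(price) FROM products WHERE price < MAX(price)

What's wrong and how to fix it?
Bug: MAX(price) on the right of the comparison is an aggregate-in-WHERE error

Fix: Put the inner MAX in a scalar subquery

Corrected query:
SELECT MAX(price) FROM products WHERE price < (SELECT MAX(price) FROM products)

Result:
MAX(price)
----------
900.75    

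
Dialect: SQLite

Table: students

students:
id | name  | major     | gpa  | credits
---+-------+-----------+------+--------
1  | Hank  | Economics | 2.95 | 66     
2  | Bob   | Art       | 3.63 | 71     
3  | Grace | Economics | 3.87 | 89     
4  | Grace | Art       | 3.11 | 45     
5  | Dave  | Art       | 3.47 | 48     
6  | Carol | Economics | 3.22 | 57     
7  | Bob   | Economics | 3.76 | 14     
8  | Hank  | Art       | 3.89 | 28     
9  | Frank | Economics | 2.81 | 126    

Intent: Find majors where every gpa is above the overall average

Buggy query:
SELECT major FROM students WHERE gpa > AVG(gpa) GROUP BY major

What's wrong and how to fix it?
Bug: WHERE evaluates per row before aggregation, so AVG() is unavailable

Fix: Use a subquery for AVG and a HAVING MIN(...) filter so the condition holds for every row in the group

Corrected query:
SELECT major FROM students GROUP BY major HAVING MIN(gpa) > (SELECT AVG(gpa) FROM students)

Result:
(no rows)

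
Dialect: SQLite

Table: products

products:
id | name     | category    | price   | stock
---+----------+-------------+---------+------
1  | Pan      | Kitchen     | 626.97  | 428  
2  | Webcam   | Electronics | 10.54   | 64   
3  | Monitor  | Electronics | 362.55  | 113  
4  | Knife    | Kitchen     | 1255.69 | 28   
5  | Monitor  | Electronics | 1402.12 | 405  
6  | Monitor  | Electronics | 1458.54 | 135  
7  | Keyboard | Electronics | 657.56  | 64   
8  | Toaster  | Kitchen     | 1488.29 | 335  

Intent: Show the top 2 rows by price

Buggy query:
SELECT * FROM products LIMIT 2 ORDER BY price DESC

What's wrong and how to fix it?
Bug: LIMIT must come after ORDER BY

Fix: Swap the clauses: ORDER BY first, then LIMIT

Corrected query:
SELECT * FROM products ORDER BY price DESC LIMIT 2

Result:
id | name    | category    | price   | stock
---+---------+-------------+---------+------
8  | Toaster | Kitchen     | 1488.29 | 335  
6  | Monitor | Electronics | 1458.54 | 135  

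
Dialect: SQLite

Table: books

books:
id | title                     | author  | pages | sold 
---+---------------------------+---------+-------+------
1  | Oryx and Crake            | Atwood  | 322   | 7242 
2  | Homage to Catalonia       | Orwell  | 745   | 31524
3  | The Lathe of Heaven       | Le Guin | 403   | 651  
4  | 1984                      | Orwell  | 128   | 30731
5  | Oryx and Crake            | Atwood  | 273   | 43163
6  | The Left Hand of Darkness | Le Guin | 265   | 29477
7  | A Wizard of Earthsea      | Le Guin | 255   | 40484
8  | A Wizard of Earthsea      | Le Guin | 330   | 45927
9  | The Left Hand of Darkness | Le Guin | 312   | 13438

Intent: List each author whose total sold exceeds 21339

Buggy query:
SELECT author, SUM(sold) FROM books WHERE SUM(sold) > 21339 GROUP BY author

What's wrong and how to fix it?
Bug: SUM(sold) is an aggregate, but WHERE filters rows before aggregation

Fix: Move the aggregate condition to a HAVING clause

Corrected query:
SELECT author, SUM(sold) FROM books GROUP BY author HAVING SUM(sold) > 21339

Result:
author  | SUM(sold)
--------+----------
Atwood  | 50405    
Le Guin | 129977   
Orwell  | 62255    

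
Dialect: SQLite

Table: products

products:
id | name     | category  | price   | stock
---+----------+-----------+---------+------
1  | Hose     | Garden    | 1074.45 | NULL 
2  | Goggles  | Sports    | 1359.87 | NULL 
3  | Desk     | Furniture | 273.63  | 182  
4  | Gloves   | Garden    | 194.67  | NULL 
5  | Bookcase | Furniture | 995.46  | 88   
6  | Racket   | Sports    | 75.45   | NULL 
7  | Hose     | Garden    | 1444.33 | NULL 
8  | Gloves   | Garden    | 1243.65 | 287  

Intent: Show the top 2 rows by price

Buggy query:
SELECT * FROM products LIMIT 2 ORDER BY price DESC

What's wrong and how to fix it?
Bug: LIMIT must come after ORDER BY

Fix: Swap the clauses: ORDER BY first, then LIMIT

Corrected query:
SELECT * FROM products ORDER BY price DESC LIMIT 2

Result:
id | name    | category | price   | stock
---+---------+----------+---------+------
7  | Hose    | Garden   | 1444.33 | NULL 
2  | Goggles | Sports   | 1359.87 | NULL 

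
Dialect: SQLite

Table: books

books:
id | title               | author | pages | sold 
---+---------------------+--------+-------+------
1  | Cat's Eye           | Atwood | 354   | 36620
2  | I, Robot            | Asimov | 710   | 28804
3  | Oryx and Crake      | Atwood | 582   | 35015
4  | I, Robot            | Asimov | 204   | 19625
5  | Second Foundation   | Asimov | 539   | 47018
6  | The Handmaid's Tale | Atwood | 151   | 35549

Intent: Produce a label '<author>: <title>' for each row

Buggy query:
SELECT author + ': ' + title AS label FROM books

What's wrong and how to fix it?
Bug: '+' is numeric addition; on text columns SQLite converts them to 0 instead of concatenating

Fix: Use the || operator for string concatenation

Corrected query:
SELECT author || ': ' || title AS label FROM books

Result:
label                      
---------------------------
Atwood: Cat's Eye          
Asimov: I, Robot           
Atwood: Oryx and Crake     
Asimov: I, Robot           
Asimov: Second Foundation  
Atwood: The Handmaid's Tale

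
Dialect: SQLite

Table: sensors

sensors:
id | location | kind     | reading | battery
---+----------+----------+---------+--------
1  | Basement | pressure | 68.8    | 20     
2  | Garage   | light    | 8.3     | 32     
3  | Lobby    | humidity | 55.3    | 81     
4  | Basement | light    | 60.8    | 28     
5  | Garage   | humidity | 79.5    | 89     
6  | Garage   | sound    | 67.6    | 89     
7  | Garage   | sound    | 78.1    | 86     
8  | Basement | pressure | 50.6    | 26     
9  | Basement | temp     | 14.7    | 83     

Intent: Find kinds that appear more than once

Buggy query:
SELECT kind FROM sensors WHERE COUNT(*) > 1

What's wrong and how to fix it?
Bug: WHERE can't reference COUNT(*); aggregates are computed after WHERE

Fix: GROUP BY kind, then filter groups with HAVING COUNT(*) > 1

Corrected query:
SELECT kind FROM sensors GROUP BY kind HAVING COUNT(*) > 1

Result:
kind    
--------
humidity
light   
pressure
sound   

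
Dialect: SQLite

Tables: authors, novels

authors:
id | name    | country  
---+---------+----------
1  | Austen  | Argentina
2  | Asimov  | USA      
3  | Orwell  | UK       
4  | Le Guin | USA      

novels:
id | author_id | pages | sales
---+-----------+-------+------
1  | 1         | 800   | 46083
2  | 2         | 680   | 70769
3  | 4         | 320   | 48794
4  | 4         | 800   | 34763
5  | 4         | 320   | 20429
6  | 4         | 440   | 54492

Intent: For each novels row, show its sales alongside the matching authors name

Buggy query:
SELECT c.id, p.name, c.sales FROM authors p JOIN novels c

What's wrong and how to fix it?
Bug: Missing join condition: each novels row is matched to all authors rows instead of just its own

Fix: Specify the join condition linking the foreign key to the parent id

Corrected query:
SELECT c.id, p.name, c.sales FROM authors p JOIN novels c ON c.author_id = p.id

Result:
id | name    | sales
---+---------+------
1  | Austen  | 46083
2  | Asimov  | 70769
3  | Le Guin | 48794
4  | Le Guin | 34763
5  | Le Guin | 20429
6  | Le Guin | 54492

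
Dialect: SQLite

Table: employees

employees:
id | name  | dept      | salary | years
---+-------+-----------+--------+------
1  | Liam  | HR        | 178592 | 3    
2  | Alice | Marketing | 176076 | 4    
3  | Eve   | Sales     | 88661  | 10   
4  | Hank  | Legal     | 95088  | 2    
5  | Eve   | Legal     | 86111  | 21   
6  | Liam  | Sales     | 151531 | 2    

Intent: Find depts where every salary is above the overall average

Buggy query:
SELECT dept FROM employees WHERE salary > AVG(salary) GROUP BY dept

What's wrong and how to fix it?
Bug: AVG() is an aggregate; it can't sit directly in WHERE

Fix: Use a subquery for AVG and a HAVING MIN(...) filter so the condition holds for every row in the group

Corrected query:
SELECT dept FROM employees GROUP BY dept HAVING MIN(salary) > (SELECT AVG(salary) FROM employees)

Result:
dept     
---------
HR       
Marketing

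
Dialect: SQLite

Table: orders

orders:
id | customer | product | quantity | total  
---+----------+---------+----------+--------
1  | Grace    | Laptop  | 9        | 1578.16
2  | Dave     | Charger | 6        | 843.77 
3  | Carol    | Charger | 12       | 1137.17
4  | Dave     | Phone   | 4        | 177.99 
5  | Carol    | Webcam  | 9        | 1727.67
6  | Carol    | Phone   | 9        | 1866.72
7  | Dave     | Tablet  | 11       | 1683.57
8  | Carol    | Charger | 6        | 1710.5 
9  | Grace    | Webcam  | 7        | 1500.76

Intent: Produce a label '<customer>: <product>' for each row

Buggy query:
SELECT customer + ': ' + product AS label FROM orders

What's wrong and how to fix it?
Bug: '+' is numeric addition; on text columns SQLite converts them to 0 instead of concatenating

Fix: Use the || operator for string concatenation

Corrected query:
SELECT customer || ': ' || product AS label FROM orders

Result:
label         
--------------
Grace: Laptop 
Dave: Charger 
Carol: Charger
Dave: Phone   
Carol: Webcam 
Carol: Phone  
Dave: Tablet  
Carol: Charger
Grace: Webcam 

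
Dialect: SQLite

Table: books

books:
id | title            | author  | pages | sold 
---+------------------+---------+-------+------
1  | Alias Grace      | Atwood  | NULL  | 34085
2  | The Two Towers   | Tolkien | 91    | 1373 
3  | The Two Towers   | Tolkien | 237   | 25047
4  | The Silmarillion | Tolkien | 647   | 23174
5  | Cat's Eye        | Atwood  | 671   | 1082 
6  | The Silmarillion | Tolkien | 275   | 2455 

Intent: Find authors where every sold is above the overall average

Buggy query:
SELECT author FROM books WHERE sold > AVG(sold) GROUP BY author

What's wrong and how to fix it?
Bug: WHERE evaluates per row before aggregation, so AVG() is unavailable

Fix: Use a subquery for AVG and a HAVING MIN(...) filter so the condition holds for every row in the group

Corrected query:
SELECT author FROM books GROUP BY author HAVING MIN(sold) > (SELECT AVG(sold) FROM books)

Result:
(no rows)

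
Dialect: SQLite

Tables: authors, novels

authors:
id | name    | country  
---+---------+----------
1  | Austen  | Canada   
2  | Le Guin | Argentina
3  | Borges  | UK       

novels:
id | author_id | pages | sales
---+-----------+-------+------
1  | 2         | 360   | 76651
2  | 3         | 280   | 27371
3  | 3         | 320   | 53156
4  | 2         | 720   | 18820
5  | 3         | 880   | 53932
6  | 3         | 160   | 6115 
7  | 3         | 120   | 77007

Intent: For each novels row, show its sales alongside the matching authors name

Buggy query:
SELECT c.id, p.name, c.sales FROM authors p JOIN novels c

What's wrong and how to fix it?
Bug: JOIN with no ON clause produces a cartesian product; every novels row pairs with every authors row

Fix: Specify the join condition linking the foreign key to the parent id

Corrected query:
SELECT c.id, p.name, c.sales FROM authors p JOIN novels c ON c.author_id = p.id

Result:
id | name    | sales
---+---------+------
1  | Le Guin | 76651
2  | Borges  | 27371
3  | Borges  | 53156
4  | Le Guin | 18820
5  | Borges  | 53932
6  | Borges  | 6115 
7  | Borges  | 77007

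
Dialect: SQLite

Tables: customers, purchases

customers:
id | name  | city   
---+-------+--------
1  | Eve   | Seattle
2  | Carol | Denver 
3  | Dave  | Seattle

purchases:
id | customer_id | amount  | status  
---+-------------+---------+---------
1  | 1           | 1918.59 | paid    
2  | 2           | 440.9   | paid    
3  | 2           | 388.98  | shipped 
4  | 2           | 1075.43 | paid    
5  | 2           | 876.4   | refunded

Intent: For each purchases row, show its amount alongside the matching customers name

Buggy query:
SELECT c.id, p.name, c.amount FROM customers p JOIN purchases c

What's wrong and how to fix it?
Bug: JOIN with no ON clause produces a cartesian product; every purchases row pairs with every customers row

Fix: Add ON c.customer_id = p.id to the JOIN

Corrected query:
SELECT c.id, p.name, c.amount FROM customers p JOIN purchases c ON c.customer_id = p.id

Result:
id | name  | amount 
---+-------+--------
1  | Eve   | 1918.59
2  | Carol | 440.9  
3  | Carol | 388.98 
4  | Carol | 1075.43
5  | Carol | 876.4  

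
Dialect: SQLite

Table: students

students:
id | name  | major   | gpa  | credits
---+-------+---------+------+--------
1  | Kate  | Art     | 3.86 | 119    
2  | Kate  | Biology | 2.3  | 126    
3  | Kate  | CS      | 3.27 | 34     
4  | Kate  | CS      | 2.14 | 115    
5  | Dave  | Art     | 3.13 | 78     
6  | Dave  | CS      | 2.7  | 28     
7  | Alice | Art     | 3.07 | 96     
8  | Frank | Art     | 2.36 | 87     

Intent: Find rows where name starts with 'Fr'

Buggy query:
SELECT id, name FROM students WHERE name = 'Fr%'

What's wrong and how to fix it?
Bug: Wildcards only work with LIKE; '=' treats '%' as a literal character

Fix: Replace '=' with LIKE so 'Fr%' is treated as a pattern

Corrected query:
SELECT id, name FROM students WHERE name LIKE 'Fr%'

Result:
id | name 
---+------
8  | Frank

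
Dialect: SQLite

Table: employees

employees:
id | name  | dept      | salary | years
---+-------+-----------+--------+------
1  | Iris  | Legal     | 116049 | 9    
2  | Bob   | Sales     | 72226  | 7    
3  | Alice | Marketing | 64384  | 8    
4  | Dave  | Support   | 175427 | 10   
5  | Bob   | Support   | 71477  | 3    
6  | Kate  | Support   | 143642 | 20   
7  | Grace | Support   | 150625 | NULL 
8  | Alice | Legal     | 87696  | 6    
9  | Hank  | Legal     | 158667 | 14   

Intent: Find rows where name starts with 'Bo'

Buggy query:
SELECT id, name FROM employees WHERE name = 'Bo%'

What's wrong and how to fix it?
Bug: '=' compares the literal string including the % character; pattern matching needs LIKE

Fix: Replace '=' with LIKE so 'Bo%' is treated as a pattern

Corrected query:
SELECT id, name FROM employees WHERE name LIKE 'Bo%'

Result:
id | name
---+-----
2  | Bob 
5  | Bob 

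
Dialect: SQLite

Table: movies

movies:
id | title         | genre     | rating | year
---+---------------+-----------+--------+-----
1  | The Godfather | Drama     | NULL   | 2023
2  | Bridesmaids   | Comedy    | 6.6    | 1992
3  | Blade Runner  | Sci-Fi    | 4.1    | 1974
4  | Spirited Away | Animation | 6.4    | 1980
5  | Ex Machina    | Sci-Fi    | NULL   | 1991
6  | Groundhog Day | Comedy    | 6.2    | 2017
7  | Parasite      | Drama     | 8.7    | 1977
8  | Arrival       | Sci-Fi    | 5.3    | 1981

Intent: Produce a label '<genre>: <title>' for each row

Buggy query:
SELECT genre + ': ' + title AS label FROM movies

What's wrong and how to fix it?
Bug: SQLite uses || for string concatenation; + coerces text to numbers (yielding 0)

Fix: Replace + with || to concatenate text

Corrected query:
SELECT genre || ': ' || title AS label FROM movies

Result:
label                   
------------------------
Drama: The Godfather    
Comedy: Bridesmaids     
Sci-Fi: Blade Runner    
Animation: Spirited Away
Sci-Fi: Ex Machina      
Comedy: Groundhog Day   
Drama: Parasite         
Sci-Fi: Arrival         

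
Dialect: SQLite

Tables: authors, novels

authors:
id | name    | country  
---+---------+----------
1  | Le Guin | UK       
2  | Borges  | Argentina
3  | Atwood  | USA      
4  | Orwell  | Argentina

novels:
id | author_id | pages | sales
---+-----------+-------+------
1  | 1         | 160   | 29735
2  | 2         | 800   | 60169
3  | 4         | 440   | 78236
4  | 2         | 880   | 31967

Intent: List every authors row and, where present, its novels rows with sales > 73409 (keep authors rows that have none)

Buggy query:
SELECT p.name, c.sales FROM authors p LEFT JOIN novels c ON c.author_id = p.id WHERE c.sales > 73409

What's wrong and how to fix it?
Bug: A WHERE condition on the right-hand table after LEFT JOIN drops unmatched parents

Fix: Move the right-table condition into the ON clause so unmatched parents are kept

Corrected query:
SELECT p.name, c.sales FROM authors p LEFT JOIN novels c ON c.author_id = p.id AND c.sales > 73409

Result:
name    | sales
--------+------
Le Guin | NULL 
Borges  | NULL 
Atwood  | NULL 
Orwell  | 78236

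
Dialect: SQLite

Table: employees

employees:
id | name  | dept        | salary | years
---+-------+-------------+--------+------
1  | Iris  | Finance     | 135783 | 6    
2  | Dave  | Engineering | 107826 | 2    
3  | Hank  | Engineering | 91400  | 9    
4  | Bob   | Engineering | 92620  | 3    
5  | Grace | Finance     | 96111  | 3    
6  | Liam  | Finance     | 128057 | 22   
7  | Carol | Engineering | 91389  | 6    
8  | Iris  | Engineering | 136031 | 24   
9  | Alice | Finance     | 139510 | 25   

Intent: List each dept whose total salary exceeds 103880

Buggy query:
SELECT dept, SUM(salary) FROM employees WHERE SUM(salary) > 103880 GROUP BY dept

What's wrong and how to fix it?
Bug: SUM(salary) is an aggregate, but WHERE filters rows before aggregation

Fix: Move the aggregate condition to a HAVING clause

Corrected query:
SELECT dept, SUM(salary) FROM employees GROUP BY dept HAVING SUM(salary) > 103880

Result:
dept        | SUM(salary)
------------+------------
Engineering | 519266     
Finance     | 499461     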